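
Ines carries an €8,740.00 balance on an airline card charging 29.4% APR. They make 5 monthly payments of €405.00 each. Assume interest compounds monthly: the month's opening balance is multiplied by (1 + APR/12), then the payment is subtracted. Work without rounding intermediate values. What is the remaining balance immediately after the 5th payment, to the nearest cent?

€7,737.73

Monthly rate r = 29.4%/12 = 2.45% = 0.0245.
Each month: B ← B·(1+r) − €405.00.
Month 1: interest €214.13; balance after payment €8,549.13.
Month 2: interest €209.45; balance after payment €8,353.58.
Month 3: interest €204.66; balance after payment €8,153.25.
Month 4: interest €199.75; balance after payment €7,948.00.
Month 5: interest €194.73; balance after payment €7,737.73.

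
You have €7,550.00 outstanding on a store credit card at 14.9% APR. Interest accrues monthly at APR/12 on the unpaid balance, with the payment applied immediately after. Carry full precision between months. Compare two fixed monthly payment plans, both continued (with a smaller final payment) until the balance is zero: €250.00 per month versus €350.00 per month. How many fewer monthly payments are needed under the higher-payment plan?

13 fewer payments

Monthly rate r = 14.9%/12 = 1.24167% = 0.0124167.
At €250.00/mo: n = ⌈−ln(1 − rB₀/P)/ln(1+r)⌉ = 39 payments (last €21.37); total interest = total paid − €7,550.00 = €1,971.37.
At €350.00/mo: 26 payments (last €92.83); total interest €1,292.83.
Payments saved = 39 − 26 = 13.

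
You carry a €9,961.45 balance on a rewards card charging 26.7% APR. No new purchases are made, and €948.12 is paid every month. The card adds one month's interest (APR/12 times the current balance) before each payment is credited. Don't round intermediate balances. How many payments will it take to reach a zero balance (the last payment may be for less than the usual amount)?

Monthly rate r = 26.7%/12 = 2.225% = 0.02225.
Recurrence: B ← B·(1+r) − €948.12.
Month 1: interest €221.64; balance after payment €9,234.97.
Month 2: interest €205.48; balance after payment €8,492.33.
Closed form: n = −ln(1 − rB₀/P)/ln(1+r) = −ln(0.76623)/ln(1.02225) ≈ 12.100, so the balance reaches zero during payment 13.

13 payments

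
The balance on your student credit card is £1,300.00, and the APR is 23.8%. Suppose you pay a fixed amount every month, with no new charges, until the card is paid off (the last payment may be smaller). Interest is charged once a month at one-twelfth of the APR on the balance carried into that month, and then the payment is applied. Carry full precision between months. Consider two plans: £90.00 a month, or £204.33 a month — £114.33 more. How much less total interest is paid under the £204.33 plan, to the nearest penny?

£143.39

Monthly rate r = 23.8%/12 = 1.98333% = 0.0198333.
At £90.00/mo: n = ⌈−ln(1 − rB₀/P)/ln(1+r)⌉ = 18 payments (last £17.00); total interest = total paid − £1,300.00 = £247.00.
At £204.33/mo: 7 payments (last £177.63); total interest £103.61.
Interest saved = £247.00 − £103.61 = £143.39.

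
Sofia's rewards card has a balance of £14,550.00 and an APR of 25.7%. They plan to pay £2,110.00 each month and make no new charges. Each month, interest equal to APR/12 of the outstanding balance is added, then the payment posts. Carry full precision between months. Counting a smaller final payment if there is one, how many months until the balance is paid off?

8 payments

Monthly rate r = 25.7%/12 = 2.14167% = 0.0214167.
Recurrence: B ← B·(1+r) − £2,110.00.
Month 1: interest £311.61; balance after payment £12,751.61.
Month 2: interest £273.10; balance after payment £10,914.71.
Closed form: n = −ln(1 − rB₀/P)/ln(1+r) = −ln(0.85232)/ln(1.02142) ≈ 7.541, so the balance reaches zero during payment 8.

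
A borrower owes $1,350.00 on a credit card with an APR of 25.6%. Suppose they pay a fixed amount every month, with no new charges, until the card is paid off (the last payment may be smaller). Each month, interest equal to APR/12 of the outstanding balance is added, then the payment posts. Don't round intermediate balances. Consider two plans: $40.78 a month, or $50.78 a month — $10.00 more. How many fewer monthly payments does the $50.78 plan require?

Monthly rate r = 25.6%/12 = 2.13333% = 0.0213333.
At $40.78/mo: n = ⌈−ln(1 − rB₀/P)/ln(1+r)⌉ = 59 payments (last $1.24); total interest = total paid − $1,350.00 = $1,016.48.
At $50.78/mo: 40 payments (last $34.09); total interest $664.51.
Payments saved = 59 − 40 = 19.

19 fewer payments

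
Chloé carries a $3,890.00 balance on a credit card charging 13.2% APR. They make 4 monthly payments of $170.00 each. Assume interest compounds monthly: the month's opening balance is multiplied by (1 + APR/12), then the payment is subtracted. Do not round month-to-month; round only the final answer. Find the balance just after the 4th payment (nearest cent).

Monthly rate r = 13.2%/12 = 1.1% = 0.011.
Each month: B ← B·(1+r) − $170.00.
Month 1: interest $42.79; balance after payment $3,762.79.
Month 2: interest $41.39; balance after payment $3,634.18.
Month 3: interest $39.98; balance after payment $3,504.16.
Month 4: interest $38.55; balance after payment $3,372.70.

$3,372.70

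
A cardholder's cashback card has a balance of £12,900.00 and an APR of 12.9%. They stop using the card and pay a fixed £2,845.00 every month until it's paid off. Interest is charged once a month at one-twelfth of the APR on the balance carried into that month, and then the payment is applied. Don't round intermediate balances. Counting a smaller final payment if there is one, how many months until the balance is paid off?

5 payments

Monthly rate r = 12.9%/12 = 1.075% = 0.01075.
Recurrence: B ← B·(1+r) − £2,845.00.
Month 1: interest £138.68; balance after payment £10,193.67.
Month 2: interest £109.58; balance after payment £7,458.26.
Month 3: interest £80.18; balance after payment £4,693.43.
Month 4: interest £50.45; balance after payment £1,898.89.
Month 5: interest £20.41; balance after payment £0.00.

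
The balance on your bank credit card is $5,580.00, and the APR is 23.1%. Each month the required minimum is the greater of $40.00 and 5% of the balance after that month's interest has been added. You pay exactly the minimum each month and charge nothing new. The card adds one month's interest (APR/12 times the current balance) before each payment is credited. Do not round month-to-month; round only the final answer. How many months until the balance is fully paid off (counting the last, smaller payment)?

Monthly rate r = 23.1%/12 = 1.925% = 0.01925.
While 5% of the post-interest balance exceeds $40.00, each month B ← (B·(1+r))·(1 − 0.05), i.e. B shrinks by the factor (1+r)·0.95 = 0.96829.
This holds for months 1–61. Entering month 62 the balance is $781.44; 5% of the post-interest balance is now below $40.00, so the flat $40.00 minimum applies from here.
From month 62 a fixed $40.00 at rate r clears $781.44 in 25 more payments. Total: 61 + 25 = 86 months.

86 months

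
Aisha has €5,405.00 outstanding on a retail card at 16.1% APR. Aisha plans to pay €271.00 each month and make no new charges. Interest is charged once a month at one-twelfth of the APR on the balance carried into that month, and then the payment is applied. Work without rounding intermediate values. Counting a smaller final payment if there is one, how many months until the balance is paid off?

24 payments

Monthly rate r = 16.1%/12 = 1.34167% = 0.0134167.
Recurrence: B ← B·(1+r) − €271.00.
Month 1: interest €72.52; balance after payment €5,206.52.
Month 2: interest €69.85; balance after payment €5,005.37.
Closed form: n = −ln(1 − rB₀/P)/ln(1+r) = −ln(0.73241)/ln(1.01342) ≈ 23.366, so the balance reaches zero during payment 24.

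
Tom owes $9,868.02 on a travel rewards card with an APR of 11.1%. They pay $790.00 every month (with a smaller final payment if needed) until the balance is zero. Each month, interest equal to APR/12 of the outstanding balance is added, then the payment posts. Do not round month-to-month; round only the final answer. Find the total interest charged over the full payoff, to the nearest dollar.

$667

Monthly rate r = 11.1%/12 = 0.925% = 0.00925.
Payoff takes n = ⌈−ln(1 − rB₀/P)/ln(1+r)⌉ = ⌈13.335⌉ = 14 payments; the last is $265.45.
Total paid = 13·$790.00 + $265.45 = $10,535.45.
Total interest = total paid − principal = $10,535.45 − $9,868.02 = $667.43.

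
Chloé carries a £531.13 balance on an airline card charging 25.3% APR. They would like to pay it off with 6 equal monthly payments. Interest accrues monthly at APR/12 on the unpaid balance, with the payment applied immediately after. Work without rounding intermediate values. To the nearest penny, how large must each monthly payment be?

£95.17

Monthly rate r = 25.3%/12 = 2.10833% = 0.0210833.
Level-payment amortization: P = B₀·r / (1 − (1+r)^(−n)) = 531.13·0.0210833 / (1 − 1.02108^(−6)).
Denominator 1 − (1+r)^(−6) = 0.117666283.
P = 11.198 / 0.117666283 ≈ 95.17.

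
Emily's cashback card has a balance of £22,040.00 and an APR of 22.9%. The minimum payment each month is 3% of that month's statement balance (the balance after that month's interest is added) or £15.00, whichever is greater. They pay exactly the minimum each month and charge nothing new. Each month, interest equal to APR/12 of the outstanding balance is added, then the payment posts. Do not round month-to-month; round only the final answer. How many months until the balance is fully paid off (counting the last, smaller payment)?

382 months

Monthly rate r = 22.9%/12 = 1.90833% = 0.0190833.
While 3% of the post-interest balance exceeds £15.00, each month B ← (B·(1+r))·(1 − 0.03), i.e. B shrinks by the factor (1+r)·0.97 = 0.98851.
This holds for months 1–330. Entering month 331 the balance is £486.50; 3% of the post-interest balance is now below £15.00, so the flat £15.00 minimum applies from here.
From month 331 a fixed £15.00 at rate r clears £486.50 in 52 more payments. Total: 330 + 52 = 382 months.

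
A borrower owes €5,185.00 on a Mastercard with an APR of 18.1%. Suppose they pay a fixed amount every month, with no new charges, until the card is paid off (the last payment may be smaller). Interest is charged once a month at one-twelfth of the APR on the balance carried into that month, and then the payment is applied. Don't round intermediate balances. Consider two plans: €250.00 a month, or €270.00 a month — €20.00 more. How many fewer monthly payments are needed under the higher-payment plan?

Monthly rate r = 18.1%/12 = 1.50833% = 0.0150833.
At €250.00/mo: n = ⌈−ln(1 − rB₀/P)/ln(1+r)⌉ = 26 payments (last €15.19); total interest = total paid − €5,185.00 = €1,080.19.
At €270.00/mo: 23 payments (last €228.41); total interest €983.41.
Payments saved = 26 − 23 = 3.

3 fewer payments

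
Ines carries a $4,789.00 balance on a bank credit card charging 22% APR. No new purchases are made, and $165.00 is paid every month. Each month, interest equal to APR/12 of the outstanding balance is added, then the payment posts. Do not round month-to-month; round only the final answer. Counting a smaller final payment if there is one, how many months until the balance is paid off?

Monthly rate r = 22%/12 = 1.83333% = 0.0183333.
Recurrence: B ← B·(1+r) − $165.00.
Month 1: interest $87.80; balance after payment $4,711.80.
Month 2: interest $86.38; balance after payment $4,633.18.
Closed form: n = −ln(1 − rB₀/P)/ln(1+r) = −ln(0.46789)/ln(1.01833) ≈ 41.807, so the balance reaches zero during payment 42.

42 months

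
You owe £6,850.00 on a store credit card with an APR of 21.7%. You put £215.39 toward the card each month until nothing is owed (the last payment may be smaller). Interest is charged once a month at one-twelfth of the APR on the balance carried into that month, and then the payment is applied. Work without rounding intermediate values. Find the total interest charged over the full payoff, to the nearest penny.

£3,436.87

Monthly rate r = 21.7%/12 = 1.80833% = 0.0180833.
Payoff takes n = ⌈−ln(1 − rB₀/P)/ln(1+r)⌉ = ⌈47.758⌉ = 48 payments; the last is £163.54.
Total paid = 47·£215.39 + £163.54 = £10,286.87.
Total interest = total paid − principal = £10,286.87 − £6,850.00 = £3,436.87.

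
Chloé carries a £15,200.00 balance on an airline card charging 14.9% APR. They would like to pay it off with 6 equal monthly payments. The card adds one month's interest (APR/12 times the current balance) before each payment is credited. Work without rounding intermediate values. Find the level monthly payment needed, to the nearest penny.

Monthly rate r = 14.9%/12 = 1.24167% = 0.0124167.
Level-payment amortization: P = B₀·r / (1 − (1+r)^(−n)) = 15200.00·0.0124167 / (1 − 1.01242^(−6)).
Denominator 1 − (1+r)^(−6) = 0.071366634.
P = 188.733 / 0.071366634 ≈ 2644.56.

£2,644.56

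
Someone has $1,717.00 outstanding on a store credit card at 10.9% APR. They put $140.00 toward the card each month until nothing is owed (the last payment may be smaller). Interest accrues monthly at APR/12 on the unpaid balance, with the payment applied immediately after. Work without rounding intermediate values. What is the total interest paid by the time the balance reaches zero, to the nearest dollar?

Monthly rate r = 10.9%/12 = 0.908333% = 0.00908333.
Payoff takes n = ⌈−ln(1 − rB₀/P)/ln(1+r)⌉ = ⌈13.062⌉ = 14 payments; the last is $8.68.
Total paid = 13·$140.00 + $8.68 = $1,828.68.
Total interest = total paid − principal = $1,828.68 − $1,717.00 = $111.68.

$112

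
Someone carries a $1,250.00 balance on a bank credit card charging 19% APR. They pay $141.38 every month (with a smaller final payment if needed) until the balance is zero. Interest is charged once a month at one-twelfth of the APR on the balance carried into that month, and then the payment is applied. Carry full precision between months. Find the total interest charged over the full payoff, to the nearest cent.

$107.52

Monthly rate r = 19%/12 = 1.58333% = 0.0158333.
Payoff takes n = ⌈−ln(1 − rB₀/P)/ln(1+r)⌉ = ⌈9.600⌉ = 10 payments; the last is $85.10.
Total paid = 9·$141.38 + $85.10 = $1,357.52.
Total interest = total paid − principal = $1,357.52 − $1,250.00 = $107.52.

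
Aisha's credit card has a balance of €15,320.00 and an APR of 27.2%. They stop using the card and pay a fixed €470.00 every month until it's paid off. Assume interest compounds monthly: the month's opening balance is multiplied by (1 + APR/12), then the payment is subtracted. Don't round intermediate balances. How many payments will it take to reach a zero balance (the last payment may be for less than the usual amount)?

Monthly rate r = 27.2%/12 = 2.26667% = 0.0226667.
Recurrence: B ← B·(1+r) − €470.00.
Month 1: interest €347.25; balance after payment €15,197.25.
Month 2: interest €344.47; balance after payment €15,071.72.
Closed form: n = −ln(1 − rB₀/P)/ln(1+r) = −ln(0.26116)/ln(1.02267) ≈ 59.902, so the balance reaches zero during payment 60.

60 months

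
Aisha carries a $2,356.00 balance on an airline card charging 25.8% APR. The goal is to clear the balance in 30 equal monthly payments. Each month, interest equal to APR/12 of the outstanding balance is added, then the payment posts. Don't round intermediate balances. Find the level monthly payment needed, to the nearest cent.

Monthly rate r = 25.8%/12 = 2.15% = 0.0215.
Level-payment amortization: P = B₀·r / (1 − (1+r)^(−n)) = 2356.00·0.0215 / (1 − 1.0215^(−30)).
Denominator 1 − (1+r)^(−30) = 0.471738609.
P = 50.654 / 0.471738609 ≈ 107.38.

$107.38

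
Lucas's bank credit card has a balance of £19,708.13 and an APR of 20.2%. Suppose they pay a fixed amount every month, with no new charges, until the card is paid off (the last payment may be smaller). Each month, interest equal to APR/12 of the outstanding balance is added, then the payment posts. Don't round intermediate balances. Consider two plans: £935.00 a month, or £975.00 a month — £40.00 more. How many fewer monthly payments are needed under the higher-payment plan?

2 fewer payments

Monthly rate r = 20.2%/12 = 1.68333% = 0.0168333.
At £935.00/mo: n = ⌈−ln(1 − rB₀/P)/ln(1+r)⌉ = 27 payments (last £236.54); total interest = total paid − £19,708.13 = £4,838.41.
At £975.00/mo: 25 payments (last £892.63); total interest £4,584.50.
Payments saved = 27 − 25 = 2.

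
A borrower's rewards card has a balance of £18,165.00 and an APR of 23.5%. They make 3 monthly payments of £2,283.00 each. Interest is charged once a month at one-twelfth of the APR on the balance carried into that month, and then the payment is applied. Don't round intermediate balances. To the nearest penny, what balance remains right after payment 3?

£12,269.23

Monthly rate r = 23.5%/12 = 1.95833% = 0.0195833.
Each month: B ← B·(1+r) − £2,283.00.
Month 1: interest £355.73; balance after payment £16,237.73.
Month 2: interest £317.99; balance after payment £14,272.72.
Month 3: interest £279.51; balance after payment £12,269.23.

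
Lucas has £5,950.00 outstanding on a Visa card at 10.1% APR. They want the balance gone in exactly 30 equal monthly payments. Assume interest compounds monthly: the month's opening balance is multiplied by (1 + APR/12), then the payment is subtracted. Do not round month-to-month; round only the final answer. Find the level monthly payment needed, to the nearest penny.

Monthly rate r = 10.1%/12 = 0.841667% = 0.00841667.
Level-payment amortization: P = B₀·r / (1 − (1+r)^(−n)) = 5950.00·0.00841667 / (1 − 1.00842^(−30)).
Denominator 1 − (1+r)^(−30) = 0.222322466.
P = 50.0792 / 0.222322466 ≈ 225.25.

£225.25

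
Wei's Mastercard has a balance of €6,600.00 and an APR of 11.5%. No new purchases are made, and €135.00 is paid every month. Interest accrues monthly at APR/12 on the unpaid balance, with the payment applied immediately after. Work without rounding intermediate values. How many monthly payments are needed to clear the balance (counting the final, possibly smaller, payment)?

67 months

Monthly rate r = 11.5%/12 = 0.958333% = 0.00958333.
Recurrence: B ← B·(1+r) − €135.00.
Month 1: interest €63.25; balance after payment €6,528.25.
Month 2: interest €62.56; balance after payment €6,455.81.
Closed form: n = −ln(1 − rB₀/P)/ln(1+r) = −ln(0.53148)/ln(1.00958) ≈ 66.272, so the balance reaches zero during payment 67.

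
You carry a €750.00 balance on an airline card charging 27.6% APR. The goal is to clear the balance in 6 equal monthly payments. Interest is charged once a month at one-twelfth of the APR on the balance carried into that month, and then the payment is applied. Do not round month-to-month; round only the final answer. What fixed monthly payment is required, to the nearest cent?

Monthly rate r = 27.6%/12 = 2.3% = 0.023.
Level-payment amortization: P = B₀·r / (1 − (1+r)^(−n)) = 750.00·0.023 / (1 − 1.023^(−6)).
Denominator 1 − (1+r)^(−6) = 0.127538648.
P = 17.25 / 0.127538648 ≈ 135.25.

€135.25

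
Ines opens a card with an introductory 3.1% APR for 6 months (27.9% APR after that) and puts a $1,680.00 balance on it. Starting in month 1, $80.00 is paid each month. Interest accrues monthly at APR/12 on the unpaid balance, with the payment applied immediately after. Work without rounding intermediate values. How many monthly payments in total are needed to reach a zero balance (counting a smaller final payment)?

Promo months 1–6 at r₀ = 3.1%/12 = 0.00258333; months 7+ at r₁ = 27.9%/12 = 0.02325.
After month 6: iterate B ← B·(1+r₀) − $80.00 for 6 months → $1,223.10.
Then at r₁ with $80.00/mo: n₂ = −ln(1 − r₁·B/P)/ln(1+r₁) ≈ 19.11 → 20 more payments.

26 payments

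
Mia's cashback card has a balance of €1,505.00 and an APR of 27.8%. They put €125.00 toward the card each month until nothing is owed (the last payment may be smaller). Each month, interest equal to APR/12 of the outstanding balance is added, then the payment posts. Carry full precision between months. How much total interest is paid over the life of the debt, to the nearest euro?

Monthly rate r = 27.8%/12 = 2.31667% = 0.0231667.
Payoff takes n = ⌈−ln(1 − rB₀/P)/ln(1+r)⌉ = ⌈14.279⌉ = 15 payments; the last is €35.11.
Total paid = 14·€125.00 + €35.11 = €1,785.11.
Total interest = total paid − principal = €1,785.11 − €1,505.00 = €280.11.

€280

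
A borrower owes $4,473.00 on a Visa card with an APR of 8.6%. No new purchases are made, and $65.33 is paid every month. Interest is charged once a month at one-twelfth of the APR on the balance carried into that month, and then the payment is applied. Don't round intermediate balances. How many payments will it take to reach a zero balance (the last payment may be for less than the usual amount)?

95 months

Monthly rate r = 8.6%/12 = 0.716667% = 0.00716667.
Recurrence: B ← B·(1+r) − $65.33.
Month 1: interest $32.06; balance after payment $4,439.73.
Month 2: interest $31.82; balance after payment $4,406.21.
Closed form: n = −ln(1 − rB₀/P)/ln(1+r) = −ln(0.50931)/ln(1.00717) ≈ 94.480, so the balance reaches zero during payment 95.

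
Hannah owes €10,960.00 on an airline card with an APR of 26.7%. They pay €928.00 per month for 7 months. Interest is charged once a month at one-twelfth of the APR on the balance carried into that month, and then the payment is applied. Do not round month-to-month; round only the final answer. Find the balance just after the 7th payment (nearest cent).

Monthly rate r = 26.7%/12 = 2.225% = 0.02225.
Each month: B ← B·(1+r) − €928.00.
Month 1: interest €243.86; balance after payment €10,275.86.
Month 2: interest €228.64; balance after payment €9,576.50.
Month 3: interest €213.08; balance after payment €8,861.57.
Month 4: interest €197.17; balance after payment €8,130.75.
Month 5: interest €180.91; balance after payment €7,383.65.
Month 6: interest €164.29; balance after payment €6,619.94.
Month 7: interest €147.29; balance after payment €5,839.23.

€5,839.23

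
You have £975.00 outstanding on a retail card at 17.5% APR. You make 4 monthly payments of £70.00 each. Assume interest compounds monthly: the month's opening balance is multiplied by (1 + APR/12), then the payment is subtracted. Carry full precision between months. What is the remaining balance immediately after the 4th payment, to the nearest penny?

£746.95

Monthly rate r = 17.5%/12 = 1.45833% = 0.0145833.
Each month: B ← B·(1+r) − £70.00.
Month 1: interest £14.22; balance after payment £919.22.
Month 2: interest £13.41; balance after payment £862.62.
Month 3: interest £12.58; balance after payment £805.20.
Month 4: interest £11.74; balance after payment £746.95.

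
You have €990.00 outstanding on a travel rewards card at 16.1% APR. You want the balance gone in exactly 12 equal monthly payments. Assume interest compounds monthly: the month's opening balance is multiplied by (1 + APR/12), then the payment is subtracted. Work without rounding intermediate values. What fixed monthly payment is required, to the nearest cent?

€89.87

Monthly rate r = 16.1%/12 = 1.34167% = 0.0134167.
Level-payment amortization: P = B₀·r / (1 − (1+r)^(−n)) = 990.00·0.0134167 / (1 − 1.01342^(−12)).
Denominator 1 − (1+r)^(−12) = 0.147796152.
P = 13.2825 / 0.147796152 ≈ 89.87.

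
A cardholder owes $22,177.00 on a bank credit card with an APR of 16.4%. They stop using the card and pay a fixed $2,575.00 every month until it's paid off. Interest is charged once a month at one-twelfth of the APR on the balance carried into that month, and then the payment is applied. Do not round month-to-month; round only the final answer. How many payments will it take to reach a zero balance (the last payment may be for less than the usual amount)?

Monthly rate r = 16.4%/12 = 1.36667% = 0.0136667.
Recurrence: B ← B·(1+r) − $2,575.00.
Month 1: interest $303.09; balance after payment $19,905.09.
Month 2: interest $272.04; balance after payment $17,602.12.
Closed form: n = −ln(1 − rB₀/P)/ln(1+r) = −ln(0.8823)/ln(1.01367) ≈ 9.225, so the balance reaches zero during payment 10.

10 payments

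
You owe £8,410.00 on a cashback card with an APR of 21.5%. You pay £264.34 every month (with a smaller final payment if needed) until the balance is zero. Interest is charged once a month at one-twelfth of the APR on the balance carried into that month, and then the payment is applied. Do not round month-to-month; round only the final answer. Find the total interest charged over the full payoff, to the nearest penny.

Monthly rate r = 21.5%/12 = 1.79167% = 0.0179167.
Payoff takes n = ⌈−ln(1 − rB₀/P)/ln(1+r)⌉ = ⌈47.529⌉ = 48 payments; the last is £140.34.
Total paid = 47·£264.34 + £140.34 = £12,564.32.
Total interest = total paid − principal = £12,564.32 − £8,410.00 = £4,154.32.

£4,154.32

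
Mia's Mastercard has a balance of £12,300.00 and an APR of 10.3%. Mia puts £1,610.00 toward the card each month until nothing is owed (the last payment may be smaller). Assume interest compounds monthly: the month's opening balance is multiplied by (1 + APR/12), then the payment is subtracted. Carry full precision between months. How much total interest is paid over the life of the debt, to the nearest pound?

£477

Monthly rate r = 10.3%/12 = 0.858333% = 0.00858333.
Payoff takes n = ⌈−ln(1 − rB₀/P)/ln(1+r)⌉ = ⌈7.936⌉ = 8 payments; the last is £1,506.76.
Total paid = 7·£1,610.00 + £1,506.76 = £12,776.76.
Total interest = total paid − principal = £12,776.76 − £12,300.00 = £476.76.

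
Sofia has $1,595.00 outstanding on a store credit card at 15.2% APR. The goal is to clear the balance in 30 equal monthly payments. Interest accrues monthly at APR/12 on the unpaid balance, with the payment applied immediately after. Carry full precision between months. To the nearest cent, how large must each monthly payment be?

Monthly rate r = 15.2%/12 = 1.26667% = 0.0126667.
Level-payment amortization: P = B₀·r / (1 − (1+r)^(−n)) = 1595.00·0.0126667 / (1 − 1.01267^(−30)).
Denominator 1 − (1+r)^(−30) = 0.314504583.
P = 20.2033 / 0.314504583 ≈ 64.24.

$64.24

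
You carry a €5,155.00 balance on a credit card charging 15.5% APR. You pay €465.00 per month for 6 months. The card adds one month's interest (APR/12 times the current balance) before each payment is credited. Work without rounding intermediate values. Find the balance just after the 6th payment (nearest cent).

€2,685.98

Monthly rate r = 15.5%/12 = 1.29167% = 0.0129167.
Each month: B ← B·(1+r) − €465.00.
Month 1: interest €66.59; balance after payment €4,756.59.
Month 2: interest €61.44; balance after payment €4,353.02.
Month 3: interest €56.23; balance after payment €3,944.25.
Month 4: interest €50.95; balance after payment €3,530.20.
Month 5: interest €45.60; balance after payment €3,110.80.
Month 6: interest €40.18; balance after payment €2,685.98.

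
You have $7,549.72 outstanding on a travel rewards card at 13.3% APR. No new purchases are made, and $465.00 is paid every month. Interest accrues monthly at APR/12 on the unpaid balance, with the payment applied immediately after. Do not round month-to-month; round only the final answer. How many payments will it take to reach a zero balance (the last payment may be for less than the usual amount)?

Monthly rate r = 13.3%/12 = 1.10833% = 0.0110833.
Recurrence: B ← B·(1+r) − $465.00.
Month 1: interest $83.68; balance after payment $7,168.40.
Month 2: interest $79.45; balance after payment $6,782.85.
Closed form: n = −ln(1 − rB₀/P)/ln(1+r) = −ln(0.82005)/ln(1.01108) ≈ 17.999, so the balance reaches zero during payment 18.

18 months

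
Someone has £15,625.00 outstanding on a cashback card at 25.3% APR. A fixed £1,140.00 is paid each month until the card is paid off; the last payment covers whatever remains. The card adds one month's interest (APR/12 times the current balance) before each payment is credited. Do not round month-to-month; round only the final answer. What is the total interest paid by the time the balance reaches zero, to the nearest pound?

£3,012

Monthly rate r = 25.3%/12 = 2.10833% = 0.0210833.
Payoff takes n = ⌈−ln(1 − rB₀/P)/ln(1+r)⌉ = ⌈16.346⌉ = 17 payments; the last is £396.96.
Total paid = 16·£1,140.00 + £396.96 = £18,636.96.
Total interest = total paid − principal = £18,636.96 − £15,625.00 = £3,011.96.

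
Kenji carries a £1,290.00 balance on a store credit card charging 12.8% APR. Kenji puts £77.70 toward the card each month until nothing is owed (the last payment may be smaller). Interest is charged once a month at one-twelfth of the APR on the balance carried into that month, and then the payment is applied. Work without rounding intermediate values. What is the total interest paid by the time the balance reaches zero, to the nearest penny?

Monthly rate r = 12.8%/12 = 1.06667% = 0.0106667.
Payoff takes n = ⌈−ln(1 − rB₀/P)/ln(1+r)⌉ = ⌈18.370⌉ = 19 payments; the last is £28.85.
Total paid = 18·£77.70 + £28.85 = £1,427.45.
Total interest = total paid − principal = £1,427.45 − £1,290.00 = £137.45.

£137.45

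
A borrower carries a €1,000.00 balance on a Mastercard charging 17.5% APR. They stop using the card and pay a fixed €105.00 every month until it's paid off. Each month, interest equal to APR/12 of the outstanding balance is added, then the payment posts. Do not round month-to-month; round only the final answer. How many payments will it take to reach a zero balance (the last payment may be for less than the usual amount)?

Monthly rate r = 17.5%/12 = 1.45833% = 0.0145833.
Recurrence: B ← B·(1+r) − €105.00.
Month 1: interest €14.58; balance after payment €909.58.
Month 2: interest €13.26; balance after payment €817.85.
Closed form: n = −ln(1 − rB₀/P)/ln(1+r) = −ln(0.86111)/ln(1.01458) ≈ 10.328, so the balance reaches zero during payment 11.

11 payments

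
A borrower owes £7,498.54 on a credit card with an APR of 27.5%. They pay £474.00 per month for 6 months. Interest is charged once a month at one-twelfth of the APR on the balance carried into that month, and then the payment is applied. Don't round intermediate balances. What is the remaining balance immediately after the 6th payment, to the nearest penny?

Monthly rate r = 27.5%/12 = 2.29167% = 0.0229167.
Each month: B ← B·(1+r) − £474.00.
Month 1: interest £171.84; balance after payment £7,196.38.
Month 2: interest £164.92; balance after payment £6,887.30.
Month 3: interest £157.83; balance after payment £6,571.13.
Month 4: interest £150.59; balance after payment £6,247.72.
Month 5: interest £143.18; balance after payment £5,916.90.
Month 6: interest £135.60; balance after payment £5,578.49.

£5,578.49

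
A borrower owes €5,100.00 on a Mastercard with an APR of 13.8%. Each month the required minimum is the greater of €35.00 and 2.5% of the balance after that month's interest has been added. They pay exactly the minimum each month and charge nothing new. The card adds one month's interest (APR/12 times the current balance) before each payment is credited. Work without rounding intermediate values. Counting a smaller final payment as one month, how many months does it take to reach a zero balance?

Monthly rate r = 13.8%/12 = 1.15% = 0.0115.
While 2.5% of the post-interest balance exceeds €35.00, each month B ← (B·(1+r))·(1 − 0.025), i.e. B shrinks by the factor (1+r)·0.975 = 0.98621.
This holds for months 1–94. Entering month 95 the balance is €1,382.92; 2.5% of the post-interest balance is now below €35.00, so the flat €35.00 minimum applies from here.
From month 95 a fixed €35.00 at rate r clears €1,382.92 in 53 more payments. Total: 94 + 53 = 147 months.

147 months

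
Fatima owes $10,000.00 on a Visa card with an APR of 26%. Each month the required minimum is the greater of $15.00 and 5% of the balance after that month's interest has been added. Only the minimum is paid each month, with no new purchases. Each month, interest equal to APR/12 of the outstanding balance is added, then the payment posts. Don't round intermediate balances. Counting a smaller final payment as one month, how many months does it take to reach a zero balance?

Monthly rate r = 26%/12 = 2.16667% = 0.0216667.
While 5% of the post-interest balance exceeds $15.00, each month B ← (B·(1+r))·(1 − 0.05), i.e. B shrinks by the factor (1+r)·0.95 = 0.97058.
This holds for months 1–119. Entering month 120 the balance is $286.36; 5% of the post-interest balance is now below $15.00, so the flat $15.00 minimum applies from here.
From month 120 a fixed $15.00 at rate r clears $286.36 in 25 more payments. Total: 119 + 25 = 144 months.

144 months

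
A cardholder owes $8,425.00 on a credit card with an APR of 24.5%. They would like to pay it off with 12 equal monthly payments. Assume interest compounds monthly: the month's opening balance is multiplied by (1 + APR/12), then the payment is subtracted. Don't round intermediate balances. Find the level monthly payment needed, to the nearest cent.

$798.70

Monthly rate r = 24.5%/12 = 2.04167% = 0.0204167.
Level-payment amortization: P = B₀·r / (1 − (1+r)^(−n)) = 8425.00·0.0204167 / (1 − 1.02042^(−12)).
Denominator 1 − (1+r)^(−12) = 0.215361744.
P = 172.01 / 0.215361744 ≈ 798.70.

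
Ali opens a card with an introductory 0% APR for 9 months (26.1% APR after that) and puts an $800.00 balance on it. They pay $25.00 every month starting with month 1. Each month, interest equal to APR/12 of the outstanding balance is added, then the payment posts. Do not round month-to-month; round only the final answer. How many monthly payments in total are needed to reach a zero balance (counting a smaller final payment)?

42 payments

Promo months 1–9 at r₀ = 0%/12 = 0; months 10+ at r₁ = 26.1%/12 = 0.02175.
After month 9 (no interest yet): B = $800.00 − 9·$25.00 = $575.00.
Then at r₁ with $25.00/mo: n₂ = −ln(1 − r₁·B/P)/ln(1+r₁) ≈ 32.24 → 33 more payments.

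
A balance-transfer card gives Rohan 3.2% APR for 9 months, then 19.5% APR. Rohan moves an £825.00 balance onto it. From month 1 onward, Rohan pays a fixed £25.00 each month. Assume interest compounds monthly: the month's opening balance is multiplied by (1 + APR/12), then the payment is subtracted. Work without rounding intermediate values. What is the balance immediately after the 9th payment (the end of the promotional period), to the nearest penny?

Promo months 1–9 at r₀ = 3.2%/12 = 0.00266667; months 10+ at r₁ = 19.5%/12 = 0.01625.
After month 9: iterate B ← B·(1+r₀) − £25.00 for 9 months → £617.60.

£617.60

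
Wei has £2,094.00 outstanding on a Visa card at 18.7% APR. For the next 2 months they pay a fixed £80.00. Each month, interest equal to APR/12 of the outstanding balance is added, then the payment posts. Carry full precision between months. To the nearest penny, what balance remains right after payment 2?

Monthly rate r = 18.7%/12 = 1.55833% = 0.0155833.
Each month: B ← B·(1+r) − £80.00.
Month 1: interest £32.63; balance after payment £2,046.63.
Month 2: interest £31.89; balance after payment £1,998.52.

£1,998.52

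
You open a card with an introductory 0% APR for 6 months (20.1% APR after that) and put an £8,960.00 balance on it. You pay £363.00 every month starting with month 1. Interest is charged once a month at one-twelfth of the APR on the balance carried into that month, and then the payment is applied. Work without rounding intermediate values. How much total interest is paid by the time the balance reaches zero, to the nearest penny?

£1,420.87

Promo months 1–6 at r₀ = 0%/12 = 0; months 7+ at r₁ = 20.1%/12 = 0.01675.
After month 6 (no interest yet): B = £8,960.00 − 6·£363.00 = £6,782.00.
Then at r₁ with £363.00/mo: n₂ = −ln(1 − r₁·B/P)/ln(1+r₁) ≈ 22.60 → 23 more payments.
Total paid = 28·£363.00 + £216.87 = £10,380.87; interest = £10,380.87 − £8,960.00 = £1,420.87.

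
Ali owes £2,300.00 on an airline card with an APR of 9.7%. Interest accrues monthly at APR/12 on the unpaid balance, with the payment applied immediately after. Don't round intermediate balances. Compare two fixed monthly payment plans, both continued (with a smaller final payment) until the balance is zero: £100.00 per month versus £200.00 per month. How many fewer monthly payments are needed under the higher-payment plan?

13 fewer payments

Monthly rate r = 9.7%/12 = 0.808333% = 0.00808333.
At £100.00/mo: n = ⌈−ln(1 − rB₀/P)/ln(1+r)⌉ = 26 payments (last £55.02); total interest = total paid − £2,300.00 = £255.02.
At £200.00/mo: 13 payments (last £23.85); total interest £123.85.
Payments saved = 26 − 13 = 13.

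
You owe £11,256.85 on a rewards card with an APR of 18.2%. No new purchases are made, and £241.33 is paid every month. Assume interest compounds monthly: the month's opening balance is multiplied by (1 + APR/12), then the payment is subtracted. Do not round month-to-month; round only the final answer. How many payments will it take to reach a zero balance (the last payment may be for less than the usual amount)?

82 months

Monthly rate r = 18.2%/12 = 1.51667% = 0.0151667.
Recurrence: B ← B·(1+r) − £241.33.
Month 1: interest £170.73; balance after payment £11,186.25.
Month 2: interest £169.66; balance after payment £11,114.58.
Closed form: n = −ln(1 − rB₀/P)/ln(1+r) = −ln(0.29255)/ln(1.01517) ≈ 81.654, so the balance reaches zero during payment 82.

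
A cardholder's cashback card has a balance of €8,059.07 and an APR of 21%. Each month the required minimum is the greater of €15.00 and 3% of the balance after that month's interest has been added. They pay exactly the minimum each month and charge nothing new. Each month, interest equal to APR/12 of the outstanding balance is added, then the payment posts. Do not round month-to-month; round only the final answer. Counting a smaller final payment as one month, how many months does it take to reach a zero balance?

263 months

Monthly rate r = 21%/12 = 1.75% = 0.0175.
While 3% of the post-interest balance exceeds €15.00, each month B ← (B·(1+r))·(1 − 0.03), i.e. B shrinks by the factor (1+r)·0.97 = 0.98698.
This holds for months 1–214. Entering month 215 the balance is €487.31; 3% of the post-interest balance is now below €15.00, so the flat €15.00 minimum applies from here.
From month 215 a fixed €15.00 at rate r clears €487.31 in 49 more payments. Total: 214 + 49 = 263 months.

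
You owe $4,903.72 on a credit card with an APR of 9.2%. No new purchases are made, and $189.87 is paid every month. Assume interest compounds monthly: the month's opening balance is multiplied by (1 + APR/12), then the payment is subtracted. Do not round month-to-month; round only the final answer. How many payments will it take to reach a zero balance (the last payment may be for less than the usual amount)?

29 payments

Monthly rate r = 9.2%/12 = 0.766667% = 0.00766667.
Recurrence: B ← B·(1+r) − $189.87.
Month 1: interest $37.60; balance after payment $4,751.45.
Month 2: interest $36.43; balance after payment $4,598.00.
Closed form: n = −ln(1 − rB₀/P)/ln(1+r) = −ln(0.802)/ln(1.00767) ≈ 28.891, so the balance reaches zero during payment 29.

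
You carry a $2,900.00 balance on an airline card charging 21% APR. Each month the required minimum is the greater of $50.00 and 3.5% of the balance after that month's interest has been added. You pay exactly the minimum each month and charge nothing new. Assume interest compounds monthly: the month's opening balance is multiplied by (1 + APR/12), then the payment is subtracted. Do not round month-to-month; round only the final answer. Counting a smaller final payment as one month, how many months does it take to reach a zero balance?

79 months

Monthly rate r = 21%/12 = 1.75% = 0.0175.
While 3.5% of the post-interest balance exceeds $50.00, each month B ← (B·(1+r))·(1 − 0.035), i.e. B shrinks by the factor (1+r)·0.965 = 0.98189.
This holds for months 1–40. Entering month 41 the balance is $1,395.94; 3.5% of the post-interest balance is now below $50.00, so the flat $50.00 minimum applies from here.
From month 41 a fixed $50.00 at rate r clears $1,395.94 in 39 more payments. Total: 40 + 39 = 79 months.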